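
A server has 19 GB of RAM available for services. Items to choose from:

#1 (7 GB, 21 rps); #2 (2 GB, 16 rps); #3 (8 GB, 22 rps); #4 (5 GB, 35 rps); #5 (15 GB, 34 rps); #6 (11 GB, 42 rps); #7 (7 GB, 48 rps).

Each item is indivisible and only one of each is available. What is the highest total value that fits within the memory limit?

104 rps

Check high-value combinations within 19 GB:
- #1+#4+#7: memory 7+5+7=19, value 21+35+48=104
- #2+#4+#7: memory 2+5+7=14, value 16+35+48=99
- #2+#4+#6: memory 2+5+11=18, value 16+35+42=93
Best: 104 rps.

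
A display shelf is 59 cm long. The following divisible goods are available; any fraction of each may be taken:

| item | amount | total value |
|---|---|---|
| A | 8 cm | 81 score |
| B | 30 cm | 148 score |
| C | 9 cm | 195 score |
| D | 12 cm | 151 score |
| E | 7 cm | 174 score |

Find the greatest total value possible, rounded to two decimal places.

714.47

Take in order of value per unit:
- E (174/7 per unit): all 7 → value 174, running total 174.00
- C (195/9 per unit): all 9 → value 195, running total 369.00
- D (151/12 per unit): all 12 → value 151, running total 520.00
- A (81/8 per unit): all 8 → value 81, running total 601.00
- B (148/30 per unit): 23 of 30 → value 23×148/30 = 113.4667, running total 714.47
Total 714.47.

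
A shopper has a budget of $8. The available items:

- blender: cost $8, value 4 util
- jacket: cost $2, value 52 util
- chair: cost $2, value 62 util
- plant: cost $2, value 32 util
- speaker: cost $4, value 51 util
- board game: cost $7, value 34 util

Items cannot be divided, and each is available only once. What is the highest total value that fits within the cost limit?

This is a 0/1 knapsack; check combinations near the capacity.
- jacket+chair+speaker: cost 2+2+4=8, value 52+62+51=165
- jacket+chair+plant: cost 2+2+2=6, value 52+62+32=146
- chair+plant+speaker: cost 2+2+4=8, value 62+32+51=145
- jacket+plant+speaker: cost 2+2+4=8, value 52+32+51=135
- jacket+chair: cost 2+2=4, value 52+62=114
Best: 165 util.

165 util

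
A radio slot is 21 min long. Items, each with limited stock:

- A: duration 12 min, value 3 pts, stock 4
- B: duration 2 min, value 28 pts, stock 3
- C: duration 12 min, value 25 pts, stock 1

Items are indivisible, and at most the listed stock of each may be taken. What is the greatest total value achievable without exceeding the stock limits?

109 pts

Best selections within duration 21 and stock limits:
- 3×B + 1×C: duration 18, value 109
- 1×A + 3×B: duration 18, value 87
- 3×B: duration 6, value 84
- 2×B + 1×C: duration 16, value 81
Best: 109 pts.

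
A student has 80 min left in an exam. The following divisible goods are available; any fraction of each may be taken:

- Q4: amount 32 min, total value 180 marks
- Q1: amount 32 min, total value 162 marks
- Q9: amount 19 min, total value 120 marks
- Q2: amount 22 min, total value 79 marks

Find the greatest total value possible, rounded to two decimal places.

Take in order of value per unit:
- Q9 (120/19 per unit): all 19 → value 120, running total 120.00
- Q4 (180/32 per unit): all 32 → value 180, running total 300.00
- Q1 (162/32 per unit): 29 of 32 → value 29×162/32 = 146.8125, running total 446.81
Total 446.81.

446.81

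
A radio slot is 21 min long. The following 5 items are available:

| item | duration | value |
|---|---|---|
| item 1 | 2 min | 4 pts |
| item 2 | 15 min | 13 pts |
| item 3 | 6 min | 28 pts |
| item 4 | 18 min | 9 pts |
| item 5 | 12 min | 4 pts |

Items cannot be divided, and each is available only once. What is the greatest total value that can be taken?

41 pts

Check high-value combinations within 21 min:
- item 2+item 3: duration 15+6=21, value 13+28=41
- item 1+item 3+item 5: duration 2+6+12=20, value 4+28+4=36
- item 1+item 3: duration 2+6=8, value 4+28=32
- item 3+item 5: duration 6+12=18, value 28+4=32
Best: 41 pts.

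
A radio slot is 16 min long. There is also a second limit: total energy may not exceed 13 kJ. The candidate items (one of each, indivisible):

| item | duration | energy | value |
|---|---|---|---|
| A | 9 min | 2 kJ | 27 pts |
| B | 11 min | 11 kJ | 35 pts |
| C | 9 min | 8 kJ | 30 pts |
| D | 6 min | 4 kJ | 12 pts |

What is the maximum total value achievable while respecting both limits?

42 pts

Feasible sets respecting both limits:
- C+D: duration 15, energy 12, value 42
- A+D: duration 15, energy 6, value 39
- B: duration 11, energy 11, value 35
Best: 42 pts.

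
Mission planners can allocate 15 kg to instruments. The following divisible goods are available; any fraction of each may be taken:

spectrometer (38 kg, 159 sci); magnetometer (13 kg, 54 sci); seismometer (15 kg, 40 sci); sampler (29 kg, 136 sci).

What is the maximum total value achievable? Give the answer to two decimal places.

70.34

Take in order of value per unit:
- sampler (136/29 per unit): 15 of 29 → value 15×136/29 = 70.3448, running total 70.34
Total 70.34.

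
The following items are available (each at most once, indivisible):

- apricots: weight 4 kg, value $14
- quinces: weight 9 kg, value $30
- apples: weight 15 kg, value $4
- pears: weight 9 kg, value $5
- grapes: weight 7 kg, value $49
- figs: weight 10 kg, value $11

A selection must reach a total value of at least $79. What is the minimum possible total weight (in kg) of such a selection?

Subsets with value ≥ 79, sorted by total weight:
- quinces+grapes: weight 16, value 79
- apricots+quinces+grapes: weight 20, value 93
Minimum weight: 16 kg.

16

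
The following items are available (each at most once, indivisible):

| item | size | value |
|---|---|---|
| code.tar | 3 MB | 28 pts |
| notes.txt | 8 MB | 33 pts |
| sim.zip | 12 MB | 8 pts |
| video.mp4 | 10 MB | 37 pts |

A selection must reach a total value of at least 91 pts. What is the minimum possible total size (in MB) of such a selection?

21

Subsets with value ≥ 91, sorted by total size:
- code.tar+notes.txt+video.mp4: size 21, value 98
- code.tar+notes.txt+sim.zip+video.mp4: size 33, value 106
Minimum size: 21 MB.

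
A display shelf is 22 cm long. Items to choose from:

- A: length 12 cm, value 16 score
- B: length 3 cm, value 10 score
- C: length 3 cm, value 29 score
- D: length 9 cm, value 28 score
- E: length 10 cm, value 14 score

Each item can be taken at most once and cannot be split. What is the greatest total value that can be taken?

This is a 0/1 knapsack; check combinations near the capacity.
- C+D+E: length 3+9+10=22, value 29+28+14=71
- B+C+D: length 3+3+9=15, value 10+29+28=67
- C+D: length 3+9=12, value 29+28=57
Best: 71 score.

71 score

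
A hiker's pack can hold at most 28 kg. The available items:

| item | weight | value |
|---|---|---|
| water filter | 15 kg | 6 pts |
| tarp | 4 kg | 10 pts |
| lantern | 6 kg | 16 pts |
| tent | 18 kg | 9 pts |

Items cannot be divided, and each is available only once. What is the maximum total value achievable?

35 pts

Check high-value combinations within 28 kg:
- tarp+lantern+tent: weight 4+6+18=28, value 10+16+9=35
- water filter+tarp+lantern: weight 15+4+6=25, value 6+10+16=32
- tarp+lantern: weight 4+6=10, value 10+16=26
- lantern+tent: weight 6+18=24, value 16+9=25
Best: 35 pts.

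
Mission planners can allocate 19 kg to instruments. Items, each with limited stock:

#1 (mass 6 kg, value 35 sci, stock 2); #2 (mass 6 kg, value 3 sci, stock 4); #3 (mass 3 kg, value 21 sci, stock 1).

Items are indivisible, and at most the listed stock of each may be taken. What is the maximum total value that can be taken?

Best selections within mass 19 and stock limits:
- 2×#1 + 1×#3: mass 15, value 91
- 2×#1 + 1×#2: mass 18, value 73
- 2×#1: mass 12, value 70
- 1×#1 + 1×#2 + 1×#3: mass 15, value 59
Best: 91 sci.

91 sci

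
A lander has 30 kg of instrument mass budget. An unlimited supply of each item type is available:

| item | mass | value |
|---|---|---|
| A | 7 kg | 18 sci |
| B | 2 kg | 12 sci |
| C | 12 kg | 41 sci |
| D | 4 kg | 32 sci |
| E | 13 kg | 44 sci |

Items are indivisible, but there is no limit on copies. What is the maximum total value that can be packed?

Best value-per-unit is D at 32/4; filling with it alone gives 7×32 = 224.
Optimal mix: 1×B + 7×D → mass 30, value 236.

236 sci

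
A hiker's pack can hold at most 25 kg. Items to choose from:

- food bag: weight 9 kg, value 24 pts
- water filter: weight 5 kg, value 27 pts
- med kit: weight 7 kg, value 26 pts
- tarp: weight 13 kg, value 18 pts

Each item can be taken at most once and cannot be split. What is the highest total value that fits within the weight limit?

77 pts

Check high-value combinations within 25 kg:
- food bag+water filter+med kit: weight 9+5+7=21, value 24+27+26=77
- water filter+med kit+tarp: weight 5+7+13=25, value 27+26+18=71
- water filter+med kit: weight 5+7=12, value 27+26=53
Best: 77 pts.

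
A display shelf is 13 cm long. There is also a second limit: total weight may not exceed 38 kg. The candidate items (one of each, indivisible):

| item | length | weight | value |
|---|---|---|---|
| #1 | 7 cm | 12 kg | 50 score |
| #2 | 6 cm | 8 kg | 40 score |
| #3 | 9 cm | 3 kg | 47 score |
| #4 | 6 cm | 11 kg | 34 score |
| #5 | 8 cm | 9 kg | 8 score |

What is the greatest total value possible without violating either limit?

Feasible sets respecting both limits:
- #1+#2: length 13, weight 20, value 90
- #1+#4: length 13, weight 23, value 84
- #2+#4: length 12, weight 19, value 74
- #1: length 7, weight 12, value 50
Best: 90 score.

90 score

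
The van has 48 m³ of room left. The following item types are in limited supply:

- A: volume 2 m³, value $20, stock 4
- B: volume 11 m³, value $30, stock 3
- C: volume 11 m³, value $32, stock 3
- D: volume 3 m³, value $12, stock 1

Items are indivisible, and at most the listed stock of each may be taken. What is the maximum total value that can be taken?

$188

Best selections within volume 48 and stock limits:
- 4×A + 3×C + 1×D: volume 44, value 188
- 4×A + 1×B + 2×C + 1×D: volume 44, value 186
- 4×A + 2×B + 1×C + 1×D: volume 44, value 184
Best: $188.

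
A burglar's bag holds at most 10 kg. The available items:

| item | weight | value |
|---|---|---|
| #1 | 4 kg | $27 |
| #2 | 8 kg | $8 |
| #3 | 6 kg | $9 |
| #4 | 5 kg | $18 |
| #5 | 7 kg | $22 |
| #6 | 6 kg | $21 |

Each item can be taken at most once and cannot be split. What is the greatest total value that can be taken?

Check high-value combinations within 10 kg:
- #1+#6: weight 4+6=10, value 27+21=48
- #1+#4: weight 4+5=9, value 27+18=45
- #1+#3: weight 4+6=10, value 27+9=36
Best: $48.

$48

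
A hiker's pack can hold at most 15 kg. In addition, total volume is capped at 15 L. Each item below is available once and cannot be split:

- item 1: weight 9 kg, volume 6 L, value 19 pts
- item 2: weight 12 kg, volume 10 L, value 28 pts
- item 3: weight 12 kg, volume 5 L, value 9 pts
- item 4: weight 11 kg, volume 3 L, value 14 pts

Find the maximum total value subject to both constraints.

28 pts

Feasible sets respecting both limits:
- item 2: weight 12, volume 10, value 28
- item 1: weight 9, volume 6, value 19
- item 4: weight 11, volume 3, value 14
Best: 28 pts.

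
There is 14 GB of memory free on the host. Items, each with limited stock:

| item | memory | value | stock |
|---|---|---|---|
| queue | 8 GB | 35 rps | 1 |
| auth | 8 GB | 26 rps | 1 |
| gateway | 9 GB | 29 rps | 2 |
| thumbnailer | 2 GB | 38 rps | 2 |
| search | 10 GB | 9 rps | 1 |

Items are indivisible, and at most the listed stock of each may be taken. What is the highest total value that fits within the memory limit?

111 rps

Best selections within memory 14 and stock limits:
- 1×queue + 2×thumbnailer: memory 12, value 111
- 1×gateway + 2×thumbnailer: memory 13, value 105
- 1×auth + 2×thumbnailer: memory 12, value 102
- 2×thumbnailer + 1×search: memory 14, value 85
Best: 111 rps.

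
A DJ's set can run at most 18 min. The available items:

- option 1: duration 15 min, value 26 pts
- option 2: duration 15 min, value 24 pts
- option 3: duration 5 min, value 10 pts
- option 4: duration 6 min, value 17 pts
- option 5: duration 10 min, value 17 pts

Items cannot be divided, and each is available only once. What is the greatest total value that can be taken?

This is a 0/1 knapsack; check combinations near the capacity.
- option 4+option 5: duration 6+10=16, value 17+17=34
- option 3+option 4: duration 5+6=11, value 10+17=27
- option 3+option 5: duration 5+10=15, value 10+17=27
- option 1: duration 15, value 26
- option 2: duration 15, value 24
Best: 34 pts.

34 pts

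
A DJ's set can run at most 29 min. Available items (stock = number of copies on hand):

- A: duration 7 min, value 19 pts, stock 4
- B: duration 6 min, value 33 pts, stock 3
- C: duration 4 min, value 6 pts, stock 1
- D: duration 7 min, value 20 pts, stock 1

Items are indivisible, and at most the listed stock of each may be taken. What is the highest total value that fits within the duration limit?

125 pts

Best selections within duration 29 and stock limits:
- 3×B + 1×C + 1×D: duration 29, value 125
- 1×A + 3×B + 1×C: duration 29, value 124
- 3×B + 1×D: duration 25, value 119
- 1×A + 3×B: duration 25, value 118
Best: 125 pts.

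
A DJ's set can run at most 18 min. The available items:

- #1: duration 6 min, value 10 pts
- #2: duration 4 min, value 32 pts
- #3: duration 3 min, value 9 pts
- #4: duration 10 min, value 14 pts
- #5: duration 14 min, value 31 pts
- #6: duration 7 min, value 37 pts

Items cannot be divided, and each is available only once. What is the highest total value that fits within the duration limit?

Check high-value combinations within 18 min:
- #1+#2+#6: duration 6+4+7=17, value 10+32+37=79
- #2+#3+#6: duration 4+3+7=14, value 32+9+37=78
- #2+#6: duration 4+7=11, value 32+37=69
Best: 79 pts.

79 pts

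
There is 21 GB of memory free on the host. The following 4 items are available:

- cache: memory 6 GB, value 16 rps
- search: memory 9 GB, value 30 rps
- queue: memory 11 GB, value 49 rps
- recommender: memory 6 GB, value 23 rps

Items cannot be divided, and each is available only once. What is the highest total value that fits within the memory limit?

79 rps

This is a 0/1 knapsack; check combinations near the capacity.
- search+queue: memory 9+11=20, value 30+49=79
- queue+recommender: memory 11+6=17, value 49+23=72
- cache+search+recommender: memory 6+9+6=21, value 16+30+23=69
- cache+queue: memory 6+11=17, value 16+49=65
Best: 79 rps.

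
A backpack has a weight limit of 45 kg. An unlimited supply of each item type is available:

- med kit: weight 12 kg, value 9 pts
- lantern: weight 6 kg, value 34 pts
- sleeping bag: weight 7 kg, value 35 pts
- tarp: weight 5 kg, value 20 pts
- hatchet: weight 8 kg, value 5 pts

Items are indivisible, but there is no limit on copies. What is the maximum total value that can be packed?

Best value-per-unit is lantern at 34/6; filling with it alone gives 7×34 = 238.
Optimal mix: 4×lantern + 3×sleeping bag → weight 45, value 241.

241 pts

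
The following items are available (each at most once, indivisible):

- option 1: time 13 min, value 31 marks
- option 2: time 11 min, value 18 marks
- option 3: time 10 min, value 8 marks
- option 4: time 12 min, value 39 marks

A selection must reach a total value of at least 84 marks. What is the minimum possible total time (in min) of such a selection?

Subsets with value ≥ 84, sorted by total time:
- option 1+option 2+option 4: time 36, value 88
- option 1+option 2+option 3+option 4: time 46, value 96
Minimum time: 36 min.

36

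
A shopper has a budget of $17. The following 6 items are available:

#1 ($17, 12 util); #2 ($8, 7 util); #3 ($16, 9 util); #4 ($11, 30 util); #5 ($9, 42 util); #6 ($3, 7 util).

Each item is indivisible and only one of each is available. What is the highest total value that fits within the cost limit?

49 util

This is a 0/1 knapsack; check combinations near the capacity.
- #5+#6: cost 9+3=12, value 42+7=49
- #2+#5: cost 8+9=17, value 7+42=49
- #5: cost 9, value 42
- #4+#6: cost 11+3=14, value 30+7=37
- #4: cost 11, value 30
Best: 49 util.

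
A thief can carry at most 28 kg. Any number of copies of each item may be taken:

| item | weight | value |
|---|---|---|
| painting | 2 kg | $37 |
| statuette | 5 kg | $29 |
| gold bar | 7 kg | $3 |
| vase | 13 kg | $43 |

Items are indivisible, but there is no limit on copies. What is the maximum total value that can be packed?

$518

Best value-per-unit is painting at 37/2, and filling with it alone uses weight 14×2=28. No mix of the others beats 14×37 = 518.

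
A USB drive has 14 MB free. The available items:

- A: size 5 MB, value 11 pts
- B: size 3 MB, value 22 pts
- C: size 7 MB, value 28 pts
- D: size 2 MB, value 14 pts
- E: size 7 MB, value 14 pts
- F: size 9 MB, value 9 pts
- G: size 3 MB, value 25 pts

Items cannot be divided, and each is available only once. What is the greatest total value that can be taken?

Check high-value combinations within 14 MB:
- B+C+G: size 3+7+3=13, value 22+28+25=75
- A+B+D+G: size 5+3+2+3=13, value 11+22+14+25=72
- C+D+G: size 7+2+3=12, value 28+14+25=67
Best: 75 pts.

75 pts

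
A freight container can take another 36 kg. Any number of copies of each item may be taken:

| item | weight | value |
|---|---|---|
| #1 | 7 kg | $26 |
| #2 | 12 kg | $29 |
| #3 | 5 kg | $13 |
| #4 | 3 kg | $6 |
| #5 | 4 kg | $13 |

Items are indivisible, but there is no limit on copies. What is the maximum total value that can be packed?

$130

Best value-per-unit is #1 at 26/7, and filling with it alone uses weight 5×7=35. No mix of the others beats 5×26 = 130.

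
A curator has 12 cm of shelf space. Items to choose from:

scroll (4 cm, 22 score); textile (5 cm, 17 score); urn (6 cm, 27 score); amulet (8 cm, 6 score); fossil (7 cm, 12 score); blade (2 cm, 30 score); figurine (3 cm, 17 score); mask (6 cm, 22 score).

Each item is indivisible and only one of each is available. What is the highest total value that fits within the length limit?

79 score

This is a 0/1 knapsack; check combinations near the capacity.
- scroll+urn+blade: length 4+6+2=12, value 22+27+30=79
- urn+blade+figurine: length 6+2+3=11, value 27+30+17=74
- scroll+blade+mask: length 4+2+6=12, value 22+30+22=74
- scroll+blade+figurine: length 4+2+3=9, value 22+30+17=69
Best: 79 score.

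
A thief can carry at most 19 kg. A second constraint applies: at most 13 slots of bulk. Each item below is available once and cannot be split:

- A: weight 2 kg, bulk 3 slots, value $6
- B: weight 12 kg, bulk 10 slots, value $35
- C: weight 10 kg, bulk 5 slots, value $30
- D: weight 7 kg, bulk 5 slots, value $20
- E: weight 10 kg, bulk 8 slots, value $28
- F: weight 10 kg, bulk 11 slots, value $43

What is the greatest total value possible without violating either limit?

Feasible sets respecting both limits:
- A+C+D: weight 19, bulk 13, value 56
- C+D: weight 17, bulk 10, value 50
- D+E: weight 17, bulk 13, value 48
- F: weight 10, bulk 11, value 43
Best: $56.

$56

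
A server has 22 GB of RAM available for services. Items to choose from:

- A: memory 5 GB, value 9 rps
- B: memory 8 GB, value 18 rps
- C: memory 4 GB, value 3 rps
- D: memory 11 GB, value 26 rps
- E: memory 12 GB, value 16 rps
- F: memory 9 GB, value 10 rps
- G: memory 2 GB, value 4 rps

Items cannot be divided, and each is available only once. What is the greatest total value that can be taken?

Check high-value combinations within 22 GB:
- B+D+G: memory 8+11+2=21, value 18+26+4=48
- B+D: memory 8+11=19, value 18+26=44
- A+C+D+G: memory 5+4+11+2=22, value 9+3+26+4=42
Best: 48 rps.

48 rps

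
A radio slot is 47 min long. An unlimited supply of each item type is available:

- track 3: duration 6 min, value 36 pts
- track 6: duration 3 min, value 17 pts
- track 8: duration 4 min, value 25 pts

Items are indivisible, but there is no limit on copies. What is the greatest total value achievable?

Best value-per-unit is track 8 at 25/4; filling with it alone gives 11×25 = 275.
Optimal mix: 1×track 6 + 11×track 8 → duration 47, value 292.

292 pts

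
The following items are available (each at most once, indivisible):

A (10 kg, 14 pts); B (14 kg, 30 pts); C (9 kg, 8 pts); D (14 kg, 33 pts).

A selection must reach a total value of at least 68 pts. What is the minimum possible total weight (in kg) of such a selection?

37

Subsets with value ≥ 68, sorted by total weight:
- B+C+D: weight 37, value 71
- A+B+D: weight 38, value 77
Minimum weight: 37 kg.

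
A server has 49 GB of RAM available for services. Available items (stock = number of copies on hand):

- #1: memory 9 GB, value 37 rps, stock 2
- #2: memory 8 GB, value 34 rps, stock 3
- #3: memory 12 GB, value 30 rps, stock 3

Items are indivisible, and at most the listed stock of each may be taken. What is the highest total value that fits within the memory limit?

Top feasible selections:
- 2×#1 + 3×#2: memory 42, value 176
- 2×#1 + 2×#2 + 1×#3: memory 46, value 172
Best: 176 rps.

176 rps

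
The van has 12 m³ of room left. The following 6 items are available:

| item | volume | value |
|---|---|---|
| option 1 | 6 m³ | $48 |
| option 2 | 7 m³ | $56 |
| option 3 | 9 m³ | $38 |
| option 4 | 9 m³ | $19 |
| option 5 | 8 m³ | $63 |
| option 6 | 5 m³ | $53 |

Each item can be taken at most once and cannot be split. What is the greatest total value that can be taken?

$109

Check high-value combinations within 12 m³:
- option 2+option 6: volume 7+5=12, value 56+53=109
- option 1+option 6: volume 6+5=11, value 48+53=101
- option 5: volume 8, value 63
- option 2: volume 7, value 56
- option 6: volume 5, value 53
Best: $109.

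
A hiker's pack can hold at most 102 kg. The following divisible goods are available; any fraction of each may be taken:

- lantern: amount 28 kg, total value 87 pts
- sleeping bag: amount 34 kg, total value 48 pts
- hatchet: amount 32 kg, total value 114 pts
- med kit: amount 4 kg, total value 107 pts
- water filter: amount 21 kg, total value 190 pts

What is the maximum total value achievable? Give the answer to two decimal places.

Take in order of value per unit:
- med kit (107/4 per unit): all 4 → value 107, running total 107.00
- water filter (190/21 per unit): all 21 → value 190, running total 297.00
- hatchet (114/32 per unit): all 32 → value 114, running total 411.00
- lantern (87/28 per unit): all 28 → value 87, running total 498.00
- sleeping bag (48/34 per unit): 17 of 34 → value 17×48/34 = 24.0000, running total 522.00
Total 522.00.

522.00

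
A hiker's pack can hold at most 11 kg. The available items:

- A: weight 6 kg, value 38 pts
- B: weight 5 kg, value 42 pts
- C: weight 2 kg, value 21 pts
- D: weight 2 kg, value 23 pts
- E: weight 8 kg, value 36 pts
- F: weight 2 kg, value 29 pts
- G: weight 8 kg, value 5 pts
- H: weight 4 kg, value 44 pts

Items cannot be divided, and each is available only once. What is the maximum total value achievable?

117 pts

Check high-value combinations within 11 kg:
- C+D+F+H: weight 2+2+2+4=10, value 21+23+29+44=117
- B+C+D+F: weight 5+2+2+2=11, value 42+21+23+29=115
- B+F+H: weight 5+2+4=11, value 42+29+44=115
- B+D+H: weight 5+2+4=11, value 42+23+44=109
- B+C+H: weight 5+2+4=11, value 42+21+44=107
Best: 117 pts.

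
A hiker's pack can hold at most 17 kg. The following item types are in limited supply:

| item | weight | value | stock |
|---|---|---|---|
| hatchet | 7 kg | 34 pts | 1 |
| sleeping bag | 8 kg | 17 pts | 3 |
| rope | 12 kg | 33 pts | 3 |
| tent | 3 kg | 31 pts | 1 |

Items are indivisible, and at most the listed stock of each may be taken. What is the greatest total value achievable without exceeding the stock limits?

Best selections within weight 17 and stock limits:
- 1×hatchet + 1×tent: weight 10, value 65
- 1×rope + 1×tent: weight 15, value 64
Best: 65 pts.

65 pts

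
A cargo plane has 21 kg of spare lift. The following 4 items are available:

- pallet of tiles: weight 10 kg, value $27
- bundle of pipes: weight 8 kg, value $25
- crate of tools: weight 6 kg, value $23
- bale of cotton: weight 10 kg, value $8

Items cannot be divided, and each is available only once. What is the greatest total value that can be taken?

$52

Check high-value combinations within 21 kg:
- pallet of tiles+bundle of pipes: weight 10+8=18, value 27+25=52
- pallet of tiles+crate of tools: weight 10+6=16, value 27+23=50
- bundle of pipes+crate of tools: weight 8+6=14, value 25+23=48
- pallet of tiles+bale of cotton: weight 10+10=20, value 27+8=35
- bundle of pipes+bale of cotton: weight 8+10=18, value 25+8=33
Best: $52.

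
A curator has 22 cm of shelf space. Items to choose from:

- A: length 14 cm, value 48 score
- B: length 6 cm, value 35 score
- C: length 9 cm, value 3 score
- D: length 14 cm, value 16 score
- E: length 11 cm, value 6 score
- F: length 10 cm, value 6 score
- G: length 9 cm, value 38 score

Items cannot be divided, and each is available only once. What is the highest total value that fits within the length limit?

This is a 0/1 knapsack; check combinations near the capacity.
- A+B: length 14+6=20, value 48+35=83
- B+G: length 6+9=15, value 35+38=73
- B+D: length 6+14=20, value 35+16=51
Best: 83 score.

83 score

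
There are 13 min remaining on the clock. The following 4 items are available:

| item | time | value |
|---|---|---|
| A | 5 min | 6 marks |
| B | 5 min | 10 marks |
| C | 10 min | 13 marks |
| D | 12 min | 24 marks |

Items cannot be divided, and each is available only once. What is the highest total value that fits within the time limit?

24 marks

Check high-value combinations within 13 min:
- D: time 12, value 24
- A+B: time 5+5=10, value 6+10=16
- C: time 10, value 13
- B: time 5, value 10
Best: 24 marks.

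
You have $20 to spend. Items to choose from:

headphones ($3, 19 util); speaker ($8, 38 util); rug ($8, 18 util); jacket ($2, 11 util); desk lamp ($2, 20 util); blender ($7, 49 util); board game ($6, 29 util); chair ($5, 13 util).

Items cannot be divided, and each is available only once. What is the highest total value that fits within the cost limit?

Check high-value combinations within $20:
- headphones+jacket+desk lamp+blender+board game: cost 3+2+2+7+6=20, value 19+11+20+49+29=128
- headphones+speaker+desk lamp+blender: cost 3+8+2+7=20, value 19+38+20+49=126
- speaker+jacket+desk lamp+blender: cost 8+2+2+7=19, value 38+11+20+49=118
- headphones+desk lamp+blender+board game: cost 3+2+7+6=18, value 19+20+49+29=117
- headphones+speaker+jacket+blender: cost 3+8+2+7=20, value 19+38+11+49=117
Best: 128 util.

128 util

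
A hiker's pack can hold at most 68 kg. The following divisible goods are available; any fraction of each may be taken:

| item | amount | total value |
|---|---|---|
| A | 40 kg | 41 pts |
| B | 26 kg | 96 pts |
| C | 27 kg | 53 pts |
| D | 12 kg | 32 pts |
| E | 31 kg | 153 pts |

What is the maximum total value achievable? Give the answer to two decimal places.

278.33

Take in order of value per unit:
- E (153/31 per unit): all 31 → value 153, running total 153.00
- B (96/26 per unit): all 26 → value 96, running total 249.00
- D (32/12 per unit): 11 of 12 → value 11×32/12 = 29.3333, running total 278.33
Total 278.33.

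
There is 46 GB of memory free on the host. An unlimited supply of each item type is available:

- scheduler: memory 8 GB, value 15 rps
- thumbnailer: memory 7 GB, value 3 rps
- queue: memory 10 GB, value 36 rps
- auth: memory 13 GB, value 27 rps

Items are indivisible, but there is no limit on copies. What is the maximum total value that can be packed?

144 rps

Best value-per-unit is queue at 36/10, and filling with it alone uses memory 4×10=40. No mix of the others beats 4×36 = 144.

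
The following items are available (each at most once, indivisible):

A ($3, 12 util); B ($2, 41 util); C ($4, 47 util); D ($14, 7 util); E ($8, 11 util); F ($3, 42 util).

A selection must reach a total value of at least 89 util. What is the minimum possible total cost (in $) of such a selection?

Subsets with value ≥ 89, sorted by total cost:
- C+F: cost 7, value 89
- A+B+F: cost 8, value 95
Minimum cost: 7 $.

7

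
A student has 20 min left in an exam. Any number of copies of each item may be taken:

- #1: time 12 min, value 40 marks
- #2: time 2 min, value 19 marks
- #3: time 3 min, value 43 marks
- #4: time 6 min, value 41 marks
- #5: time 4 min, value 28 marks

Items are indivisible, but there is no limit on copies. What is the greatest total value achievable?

277 marks

Best value-per-unit is #3 at 43/3; filling with it alone gives 6×43 = 258.
Optimal mix: 1×#2 + 6×#3 → time 20, value 277.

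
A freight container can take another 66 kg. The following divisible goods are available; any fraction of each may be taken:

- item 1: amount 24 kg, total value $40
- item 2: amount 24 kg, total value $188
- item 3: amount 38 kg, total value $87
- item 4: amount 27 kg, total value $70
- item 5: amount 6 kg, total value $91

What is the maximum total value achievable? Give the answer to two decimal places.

Take in order of value per unit:
- item 5 (91/6 per unit): all 6 → value 91, running total 91.00
- item 2 (188/24 per unit): all 24 → value 188, running total 279.00
- item 4 (70/27 per unit): all 27 → value 70, running total 349.00
- item 3 (87/38 per unit): 9 of 38 → value 9×87/38 = 20.6053, running total 369.61
Total 369.61.

369.61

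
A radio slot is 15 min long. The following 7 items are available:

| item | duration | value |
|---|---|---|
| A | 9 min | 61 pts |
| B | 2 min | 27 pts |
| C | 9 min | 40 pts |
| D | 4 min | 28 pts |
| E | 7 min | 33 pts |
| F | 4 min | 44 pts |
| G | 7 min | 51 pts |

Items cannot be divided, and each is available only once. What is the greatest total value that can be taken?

132 pts

This is a 0/1 knapsack; check combinations near the capacity.
- A+B+F: duration 9+2+4=15, value 61+27+44=132
- D+F+G: duration 4+4+7=15, value 28+44+51=123
- B+F+G: duration 2+4+7=13, value 27+44+51=122
Best: 132 pts.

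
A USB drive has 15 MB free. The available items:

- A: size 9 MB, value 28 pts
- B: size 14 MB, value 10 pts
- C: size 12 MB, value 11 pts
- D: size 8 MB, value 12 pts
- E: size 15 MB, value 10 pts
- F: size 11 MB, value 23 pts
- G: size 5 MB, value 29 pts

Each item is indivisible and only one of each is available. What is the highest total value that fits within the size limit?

Check high-value combinations within 15 MB:
- A+G: size 9+5=14, value 28+29=57
- D+G: size 8+5=13, value 12+29=41
- G: size 5, value 29
- A: size 9, value 28
Best: 57 pts.

57 pts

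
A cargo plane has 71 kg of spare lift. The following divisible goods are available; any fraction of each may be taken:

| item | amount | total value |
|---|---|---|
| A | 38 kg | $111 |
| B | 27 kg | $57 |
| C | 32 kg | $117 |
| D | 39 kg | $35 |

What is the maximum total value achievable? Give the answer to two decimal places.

Take in order of value per unit:
- C (117/32 per unit): all 32 → value 117, running total 117.00
- A (111/38 per unit): all 38 → value 111, running total 228.00
- B (57/27 per unit): 1 of 27 → value 1×57/27 = 2.1111, running total 230.11
Total 230.11.

230.11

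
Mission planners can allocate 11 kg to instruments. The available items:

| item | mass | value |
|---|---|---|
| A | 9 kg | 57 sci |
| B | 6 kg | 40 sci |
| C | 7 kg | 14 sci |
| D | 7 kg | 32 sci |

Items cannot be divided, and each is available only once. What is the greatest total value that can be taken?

Check high-value combinations within 11 kg:
- A: mass 9, value 57
- B: mass 6, value 40
- D: mass 7, value 32
- C: mass 7, value 14
Best: 57 sci.

57 sci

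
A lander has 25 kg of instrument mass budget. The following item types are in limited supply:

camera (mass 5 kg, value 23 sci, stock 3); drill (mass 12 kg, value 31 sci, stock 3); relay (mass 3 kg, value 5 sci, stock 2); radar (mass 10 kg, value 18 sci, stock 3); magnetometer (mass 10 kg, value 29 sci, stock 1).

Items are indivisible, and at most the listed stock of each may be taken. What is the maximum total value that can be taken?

98 sci

Best selections within mass 25 and stock limits:
- 3×camera + 1×magnetometer: mass 25, value 98
- 3×camera + 1×radar: mass 25, value 87
Best: 98 sci.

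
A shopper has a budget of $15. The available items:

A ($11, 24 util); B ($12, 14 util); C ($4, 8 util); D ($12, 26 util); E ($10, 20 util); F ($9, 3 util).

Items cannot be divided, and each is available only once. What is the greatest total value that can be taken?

Check high-value combinations within $15:
- A+C: cost 11+4=15, value 24+8=32
- C+E: cost 4+10=14, value 8+20=28
- D: cost 12, value 26
Best: 32 util.

32 util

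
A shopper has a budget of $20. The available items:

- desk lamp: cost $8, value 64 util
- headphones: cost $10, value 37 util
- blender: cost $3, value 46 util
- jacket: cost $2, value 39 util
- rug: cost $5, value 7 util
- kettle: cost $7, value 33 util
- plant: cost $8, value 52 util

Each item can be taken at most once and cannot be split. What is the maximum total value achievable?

Check high-value combinations within $20:
- desk lamp+blender+jacket+kettle: cost 8+3+2+7=20, value 64+46+39+33=182
- blender+jacket+kettle+plant: cost 3+2+7+8=20, value 46+39+33+52=170
- desk lamp+blender+plant: cost 8+3+8=19, value 64+46+52=162
Best: 182 util.

182 util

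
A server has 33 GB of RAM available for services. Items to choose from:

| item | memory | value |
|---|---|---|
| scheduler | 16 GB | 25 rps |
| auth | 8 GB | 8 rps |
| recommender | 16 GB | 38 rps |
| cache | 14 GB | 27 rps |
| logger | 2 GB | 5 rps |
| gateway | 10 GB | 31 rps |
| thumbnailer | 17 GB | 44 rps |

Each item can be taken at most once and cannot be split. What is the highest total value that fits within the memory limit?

82 rps

Check high-value combinations within 33 GB:
- recommender+thumbnailer: memory 16+17=33, value 38+44=82
- logger+gateway+thumbnailer: memory 2+10+17=29, value 5+31+44=80
- cache+logger+thumbnailer: memory 14+2+17=33, value 27+5+44=76
- gateway+thumbnailer: memory 10+17=27, value 31+44=75
- recommender+logger+gateway: memory 16+2+10=28, value 38+5+31=74
Best: 82 rps.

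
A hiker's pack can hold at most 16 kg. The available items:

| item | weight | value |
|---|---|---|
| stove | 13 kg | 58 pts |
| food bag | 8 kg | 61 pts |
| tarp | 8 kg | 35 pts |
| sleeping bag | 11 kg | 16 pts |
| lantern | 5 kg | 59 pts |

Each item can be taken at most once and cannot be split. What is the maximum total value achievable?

This is a 0/1 knapsack; check combinations near the capacity.
- food bag+lantern: weight 8+5=13, value 61+59=120
- food bag+tarp: weight 8+8=16, value 61+35=96
- tarp+lantern: weight 8+5=13, value 35+59=94
Best: 120 pts.

120 pts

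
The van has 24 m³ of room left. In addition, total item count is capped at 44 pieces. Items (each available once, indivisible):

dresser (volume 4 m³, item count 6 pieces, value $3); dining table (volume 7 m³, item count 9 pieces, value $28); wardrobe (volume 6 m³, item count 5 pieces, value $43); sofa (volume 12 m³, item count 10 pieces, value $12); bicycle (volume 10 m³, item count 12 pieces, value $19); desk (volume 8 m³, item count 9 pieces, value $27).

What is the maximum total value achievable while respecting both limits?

Feasible sets respecting both limits:
- dining table+wardrobe+desk: volume 21, item count 23, value 98
- dining table+wardrobe+bicycle: volume 23, item count 26, value 90
- wardrobe+bicycle+desk: volume 24, item count 26, value 89
Best: $98.

$98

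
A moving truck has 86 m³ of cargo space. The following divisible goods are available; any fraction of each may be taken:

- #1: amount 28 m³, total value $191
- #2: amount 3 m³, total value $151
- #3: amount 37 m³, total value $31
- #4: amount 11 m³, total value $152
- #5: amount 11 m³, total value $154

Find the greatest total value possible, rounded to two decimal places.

Take in order of value per unit:
- #2 (151/3 per unit): all 3 → value 151, running total 151.00
- #5 (154/11 per unit): all 11 → value 154, running total 305.00
- #4 (152/11 per unit): all 11 → value 152, running total 457.00
- #1 (191/28 per unit): all 28 → value 191, running total 648.00
- #3 (31/37 per unit): 33 of 37 → value 33×31/37 = 27.6486, running total 675.65
Total 675.65.

675.65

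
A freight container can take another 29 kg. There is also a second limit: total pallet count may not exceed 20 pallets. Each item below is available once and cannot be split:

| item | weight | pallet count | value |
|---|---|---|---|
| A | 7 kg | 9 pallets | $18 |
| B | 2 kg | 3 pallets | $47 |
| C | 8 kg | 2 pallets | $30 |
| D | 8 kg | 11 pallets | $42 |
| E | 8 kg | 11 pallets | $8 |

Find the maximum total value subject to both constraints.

Feasible sets respecting both limits:
- B+C+D: weight 18, pallet count 16, value 119
- A+B+C: weight 17, pallet count 14, value 95
- B+D: weight 10, pallet count 14, value 89
- B+C+E: weight 18, pallet count 16, value 85
Best: $119.

$119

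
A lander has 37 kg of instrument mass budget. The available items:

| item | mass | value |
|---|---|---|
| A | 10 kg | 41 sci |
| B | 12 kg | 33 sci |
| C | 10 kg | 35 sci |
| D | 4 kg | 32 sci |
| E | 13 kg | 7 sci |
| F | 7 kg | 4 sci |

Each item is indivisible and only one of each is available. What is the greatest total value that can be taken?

This is a 0/1 knapsack; check combinations near the capacity.
- A+B+C+D: mass 10+12+10+4=36, value 41+33+35+32=141
- A+C+D+E: mass 10+10+4+13=37, value 41+35+32+7=115
- A+C+D+F: mass 10+10+4+7=31, value 41+35+32+4=112
- A+B+D+F: mass 10+12+4+7=33, value 41+33+32+4=110
- A+B+C: mass 10+12+10=32, value 41+33+35=109
Best: 141 sci.

141 sci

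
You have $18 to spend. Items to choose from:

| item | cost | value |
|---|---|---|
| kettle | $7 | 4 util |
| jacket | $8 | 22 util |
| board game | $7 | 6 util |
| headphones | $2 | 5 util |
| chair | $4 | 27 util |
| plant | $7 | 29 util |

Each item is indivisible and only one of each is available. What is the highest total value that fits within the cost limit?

Check high-value combinations within $18:
- board game+chair+plant: cost 7+4+7=18, value 6+27+29=62
- headphones+chair+plant: cost 2+4+7=13, value 5+27+29=61
- kettle+chair+plant: cost 7+4+7=18, value 4+27+29=60
Best: 62 util.

62 util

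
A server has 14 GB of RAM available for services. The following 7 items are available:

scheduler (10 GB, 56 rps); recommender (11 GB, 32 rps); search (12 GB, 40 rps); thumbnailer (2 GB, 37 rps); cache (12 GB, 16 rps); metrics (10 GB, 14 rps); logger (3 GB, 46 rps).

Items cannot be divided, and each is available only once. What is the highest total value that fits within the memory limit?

102 rps

Check high-value combinations within 14 GB:
- scheduler+logger: memory 10+3=13, value 56+46=102
- scheduler+thumbnailer: memory 10+2=12, value 56+37=93
- thumbnailer+logger: memory 2+3=5, value 37+46=83
- recommender+logger: memory 11+3=14, value 32+46=78
- search+thumbnailer: memory 12+2=14, value 40+37=77
Best: 102 rps.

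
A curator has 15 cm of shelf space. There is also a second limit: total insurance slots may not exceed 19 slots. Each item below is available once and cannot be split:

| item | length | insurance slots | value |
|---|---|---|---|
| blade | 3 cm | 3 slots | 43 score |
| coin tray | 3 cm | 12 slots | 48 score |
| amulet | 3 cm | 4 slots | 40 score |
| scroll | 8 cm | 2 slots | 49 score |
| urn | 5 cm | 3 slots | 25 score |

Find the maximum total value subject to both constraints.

Feasible sets respecting both limits:
- blade+coin tray+scroll: length 14, insurance slots 17, value 140
- coin tray+amulet+scroll: length 14, insurance slots 18, value 137
- blade+amulet+scroll: length 14, insurance slots 9, value 132
Best: 140 score.

140 score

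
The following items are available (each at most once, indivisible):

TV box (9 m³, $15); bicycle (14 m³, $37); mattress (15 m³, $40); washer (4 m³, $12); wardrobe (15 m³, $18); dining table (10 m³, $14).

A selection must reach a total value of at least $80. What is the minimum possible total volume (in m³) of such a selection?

33

Subsets with value ≥ 80, sorted by total volume:
- bicycle+mattress+washer: volume 33, value 89
- TV box+bicycle+mattress: volume 38, value 92
- TV box+mattress+washer+dining table: volume 38, value 81
- bicycle+mattress+dining table: volume 39, value 91
Minimum volume: 33 m³.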